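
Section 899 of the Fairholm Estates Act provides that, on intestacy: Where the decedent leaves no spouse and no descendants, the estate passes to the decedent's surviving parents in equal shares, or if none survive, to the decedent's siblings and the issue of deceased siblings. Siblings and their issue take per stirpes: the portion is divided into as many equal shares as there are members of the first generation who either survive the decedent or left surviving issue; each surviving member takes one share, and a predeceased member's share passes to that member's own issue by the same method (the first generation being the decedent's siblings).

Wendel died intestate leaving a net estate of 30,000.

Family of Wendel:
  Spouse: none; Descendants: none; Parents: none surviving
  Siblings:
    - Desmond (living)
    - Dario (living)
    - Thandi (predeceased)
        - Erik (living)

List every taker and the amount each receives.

Desmond: 10,000; Dario: 10,000; Erik: 10,000

The entire 30,000 passes to the siblings and their issue.
That amount (30,000) is divided into 3 shares of 10,000: Desmond and Dario each take 10,000; Thandi's 10,000 share passes to Thandi's issue.
Thandi's share (10,000) passes entirely to Erik.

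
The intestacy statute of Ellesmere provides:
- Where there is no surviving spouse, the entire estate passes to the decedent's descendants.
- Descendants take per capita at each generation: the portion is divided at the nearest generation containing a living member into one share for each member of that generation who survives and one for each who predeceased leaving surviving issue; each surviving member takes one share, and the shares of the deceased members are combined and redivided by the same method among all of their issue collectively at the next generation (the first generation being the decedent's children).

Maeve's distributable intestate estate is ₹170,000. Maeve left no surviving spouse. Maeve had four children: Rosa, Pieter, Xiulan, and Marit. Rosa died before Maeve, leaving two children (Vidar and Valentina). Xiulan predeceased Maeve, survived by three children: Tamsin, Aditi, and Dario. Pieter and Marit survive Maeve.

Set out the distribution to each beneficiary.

The entire ₹170,000 passes to the descendants.
That amount (₹170,000) is divided at the children's generation into 4 shares of ₹42,500. Pieter and Marit each take ₹42,500. The 2 shares of the deceased (Rosa and Xiulan) are combined into a pool of ₹85,000.
That pool (₹85,000) is divided at the grandchildren's generation equally among Vidar, Valentina, Tamsin, Aditi, and Dario: ₹17,000 each.

Vidar: ₹17,000; Valentina: ₹17,000; Pieter: ₹42,500; Tamsin: ₹17,000; Aditi: ₹17,000; Dario: ₹17,000; Marit: ₹42,500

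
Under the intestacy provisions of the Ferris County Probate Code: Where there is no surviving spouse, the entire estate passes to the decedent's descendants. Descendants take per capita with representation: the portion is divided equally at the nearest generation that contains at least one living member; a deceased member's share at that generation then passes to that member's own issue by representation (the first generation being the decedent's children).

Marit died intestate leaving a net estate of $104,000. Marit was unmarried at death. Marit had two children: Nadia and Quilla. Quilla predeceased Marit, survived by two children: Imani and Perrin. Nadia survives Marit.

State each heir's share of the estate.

Nadia: $52,000; Imani: $26,000; Perrin: $26,000

The entire $104,000 passes to the descendants.
That amount ($104,000) is divided into 2 shares of $52,000: Nadia takes $52,000; Quilla's $52,000 share passes to Quilla's issue.
Quilla's share ($52,000) is divided into 2 shares of $26,000: Imani and Perrin each take $26,000.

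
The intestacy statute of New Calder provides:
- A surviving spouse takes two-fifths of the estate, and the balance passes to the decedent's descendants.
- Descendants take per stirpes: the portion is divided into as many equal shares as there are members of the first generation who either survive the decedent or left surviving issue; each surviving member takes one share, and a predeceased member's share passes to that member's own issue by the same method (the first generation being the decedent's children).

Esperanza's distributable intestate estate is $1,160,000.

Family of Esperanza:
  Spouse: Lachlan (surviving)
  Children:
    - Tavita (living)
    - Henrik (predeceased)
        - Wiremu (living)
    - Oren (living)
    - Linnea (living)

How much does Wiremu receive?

Wiremu receives $174,000.

Lachlan takes two-fifths of $1,160,000 = $464,000. The remaining $696,000 passes to the descendants.
The descendants' portion ($696,000) is divided into 4 shares of $174,000: Tavita, Oren, and Linnea each take $174,000; Henrik's $174,000 share passes to Henrik's issue.
Henrik's share ($174,000) passes entirely to Wiremu.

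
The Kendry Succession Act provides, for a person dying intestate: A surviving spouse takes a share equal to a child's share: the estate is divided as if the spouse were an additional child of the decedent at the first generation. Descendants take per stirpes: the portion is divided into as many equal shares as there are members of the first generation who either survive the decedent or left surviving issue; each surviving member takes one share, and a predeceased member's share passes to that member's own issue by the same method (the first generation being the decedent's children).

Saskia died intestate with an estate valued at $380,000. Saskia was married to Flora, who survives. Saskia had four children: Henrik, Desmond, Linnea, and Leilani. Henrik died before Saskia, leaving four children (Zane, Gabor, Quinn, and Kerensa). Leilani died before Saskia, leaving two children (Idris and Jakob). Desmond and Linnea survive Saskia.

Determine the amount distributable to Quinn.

Quinn receives $19,000.

The spouse counts as an additional share at the children's level, so there are 5 primary shares of $76,000. Flora takes one such share ($76,000).
The children's combined portion ($304,000) is divided into 4 shares of $76,000: Desmond and Linnea each take $76,000; Henrik's $76,000 share passes to Henrik's issue; Leilani's $76,000 share passes to Leilani's issue.
Henrik's share ($76,000) is divided into 4 shares of $19,000: Zane, Gabor, Quinn, and Kerensa each take $19,000.
Leilani's share ($76,000) is divided into 2 shares of $38,000: Idris and Jakob each take $38,000.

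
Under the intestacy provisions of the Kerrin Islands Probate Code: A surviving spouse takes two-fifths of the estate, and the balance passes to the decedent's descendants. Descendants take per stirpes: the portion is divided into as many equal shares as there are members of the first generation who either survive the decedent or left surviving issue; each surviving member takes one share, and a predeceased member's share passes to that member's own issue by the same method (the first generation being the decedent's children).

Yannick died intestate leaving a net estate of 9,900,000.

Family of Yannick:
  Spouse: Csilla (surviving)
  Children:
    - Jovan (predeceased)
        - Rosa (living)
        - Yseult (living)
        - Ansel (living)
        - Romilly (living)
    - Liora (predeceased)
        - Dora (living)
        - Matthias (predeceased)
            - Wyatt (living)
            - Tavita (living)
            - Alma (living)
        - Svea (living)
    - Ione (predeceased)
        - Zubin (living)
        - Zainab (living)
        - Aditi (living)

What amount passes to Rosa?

Csilla takes two-fifths of 9,900,000 = 3,960,000. The remaining 5,940,000 passes to the descendants.
The descendants' portion (5,940,000) is divided into 3 shares of 1,980,000: Jovan's 1,980,000 share passes to Jovan's issue; Liora's 1,980,000 share passes to Liora's issue; Ione's 1,980,000 share passes to Ione's issue.
Jovan's share (1,980,000) is divided into 4 shares of 495,000: Rosa, Yseult, Ansel, and Romilly each take 495,000.
Liora's share (1,980,000) is divided into 3 shares of 660,000: Dora and Svea each take 660,000; Matthias's 660,000 share passes to Matthias's issue.
Matthias's share (660,000) is divided into 3 shares of 220,000: Wyatt, Tavita, and Alma each take 220,000.
Ione's share (1,980,000) is divided into 3 shares of 660,000: Zubin, Zainab, and Aditi each take 660,000.

Rosa receives 495,000.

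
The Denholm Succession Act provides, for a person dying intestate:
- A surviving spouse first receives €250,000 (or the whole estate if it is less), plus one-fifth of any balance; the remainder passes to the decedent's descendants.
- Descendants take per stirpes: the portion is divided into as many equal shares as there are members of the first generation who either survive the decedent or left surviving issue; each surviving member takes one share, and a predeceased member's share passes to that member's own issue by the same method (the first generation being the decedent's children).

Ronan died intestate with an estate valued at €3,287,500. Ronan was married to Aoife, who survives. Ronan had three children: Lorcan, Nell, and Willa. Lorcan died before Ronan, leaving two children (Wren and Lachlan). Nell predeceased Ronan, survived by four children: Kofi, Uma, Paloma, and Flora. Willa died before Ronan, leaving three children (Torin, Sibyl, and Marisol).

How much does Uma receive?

Uma receives €202,500.

Aoife first takes €250,000, leaving a balance of €3,037,500. Aoife then takes one-fifth of the balance (€607,500), for a total of €857,500. The remaining €2,430,000 passes to the descendants.
The descendants' portion (€2,430,000) is divided into 3 shares of €810,000: Lorcan's €810,000 share passes to Lorcan's issue; Nell's €810,000 share passes to Nell's issue; Willa's €810,000 share passes to Willa's issue.
Lorcan's share (€810,000) is divided into 2 shares of €405,000: Wren and Lachlan each take €405,000.
Nell's share (€810,000) is divided into 4 shares of €202,500: Kofi, Uma, Paloma, and Flora each take €202,500.
Willa's share (€810,000) is divided into 3 shares of €270,000: Torin, Sibyl, and Marisol each take €270,000.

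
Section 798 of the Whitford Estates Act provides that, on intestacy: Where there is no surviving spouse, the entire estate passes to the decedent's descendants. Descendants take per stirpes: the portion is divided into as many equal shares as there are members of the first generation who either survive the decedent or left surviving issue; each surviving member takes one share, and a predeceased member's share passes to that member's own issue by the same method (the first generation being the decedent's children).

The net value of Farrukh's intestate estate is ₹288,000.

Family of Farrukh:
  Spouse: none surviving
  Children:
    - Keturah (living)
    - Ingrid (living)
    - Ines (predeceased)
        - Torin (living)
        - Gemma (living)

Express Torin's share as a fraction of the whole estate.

Torin receives 1/6 of the estate.

The entire ₹288,000 passes to the descendants.
That amount (₹288,000) is divided into 3 shares of ₹96,000: Keturah and Ingrid each take ₹96,000; Ines's ₹96,000 share passes to Ines's issue.
Ines's share (₹96,000) is divided into 2 shares of ₹48,000: Torin and Gemma each take ₹48,000.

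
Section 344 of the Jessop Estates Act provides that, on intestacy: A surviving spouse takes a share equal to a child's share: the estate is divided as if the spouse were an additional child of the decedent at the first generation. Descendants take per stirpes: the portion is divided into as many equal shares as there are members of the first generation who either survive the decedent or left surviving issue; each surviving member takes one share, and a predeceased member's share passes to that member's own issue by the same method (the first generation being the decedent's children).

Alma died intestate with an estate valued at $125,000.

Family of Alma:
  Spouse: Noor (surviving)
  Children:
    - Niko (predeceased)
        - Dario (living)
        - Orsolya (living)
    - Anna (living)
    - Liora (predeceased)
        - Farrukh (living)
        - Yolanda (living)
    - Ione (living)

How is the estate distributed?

The spouse counts as an additional share at the children's level, so there are 5 primary shares of $25,000. Noor takes one such share ($25,000).
The children's combined portion ($100,000) is divided into 4 shares of $25,000: Anna and Ione each take $25,000; Niko's $25,000 share passes to Niko's issue; Liora's $25,000 share passes to Liora's issue.
Niko's share ($25,000) is divided into 2 shares of $12,500: Dario and Orsolya each take $12,500.
Liora's share ($25,000) is divided into 2 shares of $12,500: Farrukh and Yolanda each take $12,500.

Noor: $25,000; Dario: $12,500; Orsolya: $12,500; Anna: $25,000; Farrukh: $12,500; Yolanda: $12,500; Ione: $25,000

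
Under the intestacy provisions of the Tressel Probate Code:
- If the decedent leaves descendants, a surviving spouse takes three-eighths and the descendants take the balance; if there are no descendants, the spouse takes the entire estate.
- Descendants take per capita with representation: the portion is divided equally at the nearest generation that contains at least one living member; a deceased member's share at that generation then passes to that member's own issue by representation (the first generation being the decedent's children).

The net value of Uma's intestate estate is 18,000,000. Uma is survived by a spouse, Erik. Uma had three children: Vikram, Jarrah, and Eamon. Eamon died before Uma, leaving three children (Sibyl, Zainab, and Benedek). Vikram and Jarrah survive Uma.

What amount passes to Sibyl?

Sibyl receives 1,250,000.

Erik takes three-eighths of 18,000,000 = 6,750,000. The remaining 11,250,000 passes to the descendants.
The descendants' portion (11,250,000) is divided into 3 shares of 3,750,000: Vikram and Jarrah each take 3,750,000; Eamon's 3,750,000 share passes to Eamon's issue.
Eamon's share (3,750,000) is divided into 3 shares of 1,250,000: Sibyl, Zainab, and Benedek each take 1,250,000.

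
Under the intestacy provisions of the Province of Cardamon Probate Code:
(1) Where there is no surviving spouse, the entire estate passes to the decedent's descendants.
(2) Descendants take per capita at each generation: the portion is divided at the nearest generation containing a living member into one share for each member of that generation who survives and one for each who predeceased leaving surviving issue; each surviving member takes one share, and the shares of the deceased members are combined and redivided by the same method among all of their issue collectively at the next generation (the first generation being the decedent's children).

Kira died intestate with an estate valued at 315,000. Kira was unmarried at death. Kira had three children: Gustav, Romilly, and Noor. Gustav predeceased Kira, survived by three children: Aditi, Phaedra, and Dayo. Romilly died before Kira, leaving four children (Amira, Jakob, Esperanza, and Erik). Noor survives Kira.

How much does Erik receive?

Erik receives 30,000.

The entire 315,000 passes to the descendants.
That amount (315,000) is divided at the children's generation into 3 shares of 105,000. Noor takes 105,000. The 2 shares of the deceased (Gustav and Romilly) are combined into a pool of 210,000.
That pool (210,000) is divided at the grandchildren's generation equally among Aditi, Phaedra, Dayo, Amira, Jakob, Esperanza, and Erik: 30,000 each.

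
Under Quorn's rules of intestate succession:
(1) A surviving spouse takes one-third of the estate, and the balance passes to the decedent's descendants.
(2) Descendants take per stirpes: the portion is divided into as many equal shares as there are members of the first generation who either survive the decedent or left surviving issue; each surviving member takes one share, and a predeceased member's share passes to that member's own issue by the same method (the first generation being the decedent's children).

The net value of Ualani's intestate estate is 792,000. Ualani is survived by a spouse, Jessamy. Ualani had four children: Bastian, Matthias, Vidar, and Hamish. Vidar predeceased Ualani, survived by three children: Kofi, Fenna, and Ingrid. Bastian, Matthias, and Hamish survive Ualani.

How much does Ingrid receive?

Ingrid receives 44,000.

Jessamy takes one-third of 792,000 = 264,000. The remaining 528,000 passes to the descendants.
The descendants' portion (528,000) is divided into 4 shares of 132,000: Bastian, Matthias, and Hamish each take 132,000; Vidar's 132,000 share passes to Vidar's issue.
Vidar's share (132,000) is divided into 3 shares of 44,000: Kofi, Fenna, and Ingrid each take 44,000.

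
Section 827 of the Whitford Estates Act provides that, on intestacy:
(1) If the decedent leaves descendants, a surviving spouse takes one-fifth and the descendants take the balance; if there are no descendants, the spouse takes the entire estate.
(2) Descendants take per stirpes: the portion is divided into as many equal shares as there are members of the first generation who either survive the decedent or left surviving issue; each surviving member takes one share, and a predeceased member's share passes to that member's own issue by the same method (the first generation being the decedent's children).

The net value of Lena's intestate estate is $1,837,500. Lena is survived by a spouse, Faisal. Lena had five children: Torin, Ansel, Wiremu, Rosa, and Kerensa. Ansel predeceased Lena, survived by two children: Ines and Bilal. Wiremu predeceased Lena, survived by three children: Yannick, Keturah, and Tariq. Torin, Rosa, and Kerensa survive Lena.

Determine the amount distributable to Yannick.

Yannick receives $98,000.

Faisal takes one-fifth of $1,837,500 = $367,500. The remaining $1,470,000 passes to the descendants.
The descendants' portion ($1,470,000) is divided into 5 shares of $294,000: Torin, Rosa, and Kerensa each take $294,000; Ansel's $294,000 share passes to Ansel's issue; Wiremu's $294,000 share passes to Wiremu's issue.
Ansel's share ($294,000) is divided into 2 shares of $147,000: Ines and Bilal each take $147,000.
Wiremu's share ($294,000) is divided into 3 shares of $98,000: Yannick, Keturah, and Tariq each take $98,000.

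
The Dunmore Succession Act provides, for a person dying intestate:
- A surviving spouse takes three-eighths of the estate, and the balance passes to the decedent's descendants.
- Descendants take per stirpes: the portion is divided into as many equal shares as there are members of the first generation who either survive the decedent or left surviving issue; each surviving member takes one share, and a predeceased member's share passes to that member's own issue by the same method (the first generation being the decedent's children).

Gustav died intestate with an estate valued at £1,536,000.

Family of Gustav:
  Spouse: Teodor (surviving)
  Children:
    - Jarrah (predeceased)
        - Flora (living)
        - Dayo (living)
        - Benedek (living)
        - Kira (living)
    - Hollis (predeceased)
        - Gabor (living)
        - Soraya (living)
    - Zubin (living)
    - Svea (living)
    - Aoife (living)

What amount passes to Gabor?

Gabor receives £96,000.

Teodor takes three-eighths of £1,536,000 = £576,000. The remaining £960,000 passes to the descendants.
The descendants' portion (£960,000) is divided into 5 shares of £192,000: Zubin, Svea, and Aoife each take £192,000; Jarrah's £192,000 share passes to Jarrah's issue; Hollis's £192,000 share passes to Hollis's issue.
Jarrah's share (£192,000) is divided into 4 shares of £48,000: Flora, Dayo, Benedek, and Kira each take £48,000.
Hollis's share (£192,000) is divided into 2 shares of £96,000: Gabor and Soraya each take £96,000.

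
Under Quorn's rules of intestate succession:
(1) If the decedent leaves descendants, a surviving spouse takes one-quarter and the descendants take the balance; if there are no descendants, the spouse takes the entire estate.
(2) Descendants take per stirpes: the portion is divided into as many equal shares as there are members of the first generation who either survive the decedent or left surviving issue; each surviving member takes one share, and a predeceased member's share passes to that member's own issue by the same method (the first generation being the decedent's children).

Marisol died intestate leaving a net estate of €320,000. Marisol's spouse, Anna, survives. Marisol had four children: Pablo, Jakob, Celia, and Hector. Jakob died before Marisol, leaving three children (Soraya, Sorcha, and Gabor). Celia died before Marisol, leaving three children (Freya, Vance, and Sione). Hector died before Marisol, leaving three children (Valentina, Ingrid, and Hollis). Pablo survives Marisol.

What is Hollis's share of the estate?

Hollis receives €20,000.

Anna takes one-quarter of €320,000 = €80,000. The remaining €240,000 passes to the descendants.
The descendants' portion (€240,000) is divided into 4 shares of €60,000: Pablo takes €60,000; Jakob's €60,000 share passes to Jakob's issue; Celia's €60,000 share passes to Celia's issue; Hector's €60,000 share passes to Hector's issue.
Jakob's share (€60,000) is divided into 3 shares of €20,000: Soraya, Sorcha, and Gabor each take €20,000.
Celia's share (€60,000) is divided into 3 shares of €20,000: Freya, Vance, and Sione each take €20,000.
Hector's share (€60,000) is divided into 3 shares of €20,000: Valentina, Ingrid, and Hollis each take €20,000.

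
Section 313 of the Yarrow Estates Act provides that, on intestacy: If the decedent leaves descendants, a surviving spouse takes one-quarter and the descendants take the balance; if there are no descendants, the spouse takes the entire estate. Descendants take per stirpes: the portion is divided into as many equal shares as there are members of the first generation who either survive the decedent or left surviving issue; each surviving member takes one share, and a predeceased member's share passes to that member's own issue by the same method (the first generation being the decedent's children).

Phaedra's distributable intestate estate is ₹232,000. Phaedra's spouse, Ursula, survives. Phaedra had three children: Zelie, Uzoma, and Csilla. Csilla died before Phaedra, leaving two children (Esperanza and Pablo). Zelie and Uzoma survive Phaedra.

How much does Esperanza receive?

Esperanza receives ₹29,000.

Ursula takes one-quarter of ₹232,000 = ₹58,000. The remaining ₹174,000 passes to the descendants.
The descendants' portion (₹174,000) is divided into 3 shares of ₹58,000: Zelie and Uzoma each take ₹58,000; Csilla's ₹58,000 share passes to Csilla's issue.
Csilla's share (₹58,000) is divided into 2 shares of ₹29,000: Esperanza and Pablo each take ₹29,000.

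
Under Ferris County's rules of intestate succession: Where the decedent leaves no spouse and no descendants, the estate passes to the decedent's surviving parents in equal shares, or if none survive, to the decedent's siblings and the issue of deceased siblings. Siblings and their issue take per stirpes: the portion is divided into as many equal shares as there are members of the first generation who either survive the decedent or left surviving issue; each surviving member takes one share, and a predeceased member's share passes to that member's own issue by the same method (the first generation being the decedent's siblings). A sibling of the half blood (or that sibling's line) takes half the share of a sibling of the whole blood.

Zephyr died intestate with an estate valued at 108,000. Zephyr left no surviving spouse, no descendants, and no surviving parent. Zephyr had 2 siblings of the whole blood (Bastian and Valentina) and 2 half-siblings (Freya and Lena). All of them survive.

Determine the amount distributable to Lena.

Lena receives 18,000.

The entire 108,000 passes to the siblings and their issue.
Counting each half-blood sibling's line as half a unit, there are 3 units in 108,000, so one unit is 36,000. Whole-blood lines (Bastian and Valentina) take 36,000 each; half-blood lines (Freya and Lena) take 18,000 each.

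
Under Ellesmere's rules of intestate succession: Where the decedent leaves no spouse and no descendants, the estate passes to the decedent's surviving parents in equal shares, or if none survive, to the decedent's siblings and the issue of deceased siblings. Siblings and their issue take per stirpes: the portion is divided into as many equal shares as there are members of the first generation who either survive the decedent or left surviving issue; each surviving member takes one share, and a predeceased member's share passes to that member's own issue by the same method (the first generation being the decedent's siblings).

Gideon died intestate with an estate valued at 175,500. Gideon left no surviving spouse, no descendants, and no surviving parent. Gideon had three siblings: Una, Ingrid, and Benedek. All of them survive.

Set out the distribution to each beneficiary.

The entire 175,500 passes to the siblings and their issue.
That amount (175,500) is divided into 3 shares of 58,500: Una, Ingrid, and Benedek each take 58,500.

Una: 58,500; Ingrid: 58,500; Benedek: 58,500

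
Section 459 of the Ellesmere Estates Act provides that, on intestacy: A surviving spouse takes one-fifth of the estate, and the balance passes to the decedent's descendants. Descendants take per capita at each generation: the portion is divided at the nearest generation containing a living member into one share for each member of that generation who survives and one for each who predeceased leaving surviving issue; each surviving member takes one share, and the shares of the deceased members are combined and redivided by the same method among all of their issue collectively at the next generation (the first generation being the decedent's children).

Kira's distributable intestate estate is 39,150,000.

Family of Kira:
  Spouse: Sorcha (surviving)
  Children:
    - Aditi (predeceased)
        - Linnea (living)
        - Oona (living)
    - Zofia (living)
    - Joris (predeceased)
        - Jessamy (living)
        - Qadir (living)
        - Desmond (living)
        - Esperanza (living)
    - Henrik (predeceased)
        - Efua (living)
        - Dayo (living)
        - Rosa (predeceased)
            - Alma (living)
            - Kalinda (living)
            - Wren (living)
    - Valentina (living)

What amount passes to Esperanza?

Sorcha takes one-fifth of 39,150,000 = 7,830,000. The remaining 31,320,000 passes to the descendants.
The descendants' portion (31,320,000) is divided at the children's generation into 5 shares of 6,264,000. Zofia and Valentina each take 6,264,000. The 3 shares of the deceased (Aditi, Joris, and Henrik) are combined into a pool of 18,792,000.
That pool (18,792,000) is divided at the grandchildren's generation into 9 shares of 2,088,000. Linnea, Oona, Jessamy, Qadir, Desmond, Esperanza, Efua, and Dayo each take 2,088,000. The remaining share for the deceased Rosa (2,088,000) is carried to the next generation.
That pool (2,088,000) is divided at the great-grandchildren's generation equally among Alma, Kalinda, and Wren: 696,000 each.

Esperanza receives 2,088,000.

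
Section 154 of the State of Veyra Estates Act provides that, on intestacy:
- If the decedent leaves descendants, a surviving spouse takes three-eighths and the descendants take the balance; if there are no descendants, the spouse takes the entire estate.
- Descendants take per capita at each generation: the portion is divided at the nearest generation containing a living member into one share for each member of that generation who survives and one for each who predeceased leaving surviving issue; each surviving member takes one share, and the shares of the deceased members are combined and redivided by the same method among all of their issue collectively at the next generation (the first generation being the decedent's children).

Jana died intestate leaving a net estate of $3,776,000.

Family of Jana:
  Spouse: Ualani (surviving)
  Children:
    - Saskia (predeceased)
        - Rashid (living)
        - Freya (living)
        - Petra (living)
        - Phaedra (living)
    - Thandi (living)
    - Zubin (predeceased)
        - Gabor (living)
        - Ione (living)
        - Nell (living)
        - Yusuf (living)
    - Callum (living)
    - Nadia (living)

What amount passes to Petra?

Petra receives $118,000.

Ualani takes three-eighths of $3,776,000 = $1,416,000. The remaining $2,360,000 passes to the descendants.
The descendants' portion ($2,360,000) is divided at the children's generation into 5 shares of $472,000. Thandi, Callum, and Nadia each take $472,000. The 2 shares of the deceased (Saskia and Zubin) are combined into a pool of $944,000.
That pool ($944,000) is divided at the grandchildren's generation equally among Rashid, Freya, Petra, Phaedra, Gabor, Ione, Nell, and Yusuf: $118,000 each.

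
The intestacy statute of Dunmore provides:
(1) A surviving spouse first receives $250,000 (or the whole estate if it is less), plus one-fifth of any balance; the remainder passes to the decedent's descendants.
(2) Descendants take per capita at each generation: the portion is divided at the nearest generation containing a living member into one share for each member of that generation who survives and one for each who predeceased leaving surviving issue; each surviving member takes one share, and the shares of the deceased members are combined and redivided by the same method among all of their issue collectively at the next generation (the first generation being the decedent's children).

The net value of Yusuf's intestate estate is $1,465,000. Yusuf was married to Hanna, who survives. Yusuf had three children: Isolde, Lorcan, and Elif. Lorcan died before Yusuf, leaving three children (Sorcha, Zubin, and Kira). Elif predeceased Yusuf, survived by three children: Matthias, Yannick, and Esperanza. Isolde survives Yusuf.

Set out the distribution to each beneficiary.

Hanna: $493,000; Isolde: $324,000; Sorcha: $108,000; Zubin: $108,000; Kira: $108,000; Matthias: $108,000; Yannick: $108,000; Esperanza: $108,000

Hanna first takes $250,000, leaving a balance of $1,215,000. Hanna then takes one-fifth of the balance ($243,000), for a total of $493,000. The remaining $972,000 passes to the descendants.
The descendants' portion ($972,000) is divided at the children's generation into 3 shares of $324,000. Isolde takes $324,000. The 2 shares of the deceased (Lorcan and Elif) are combined into a pool of $648,000.
That pool ($648,000) is divided at the grandchildren's generation equally among Sorcha, Zubin, Kira, Matthias, Yannick, and Esperanza: $108,000 each.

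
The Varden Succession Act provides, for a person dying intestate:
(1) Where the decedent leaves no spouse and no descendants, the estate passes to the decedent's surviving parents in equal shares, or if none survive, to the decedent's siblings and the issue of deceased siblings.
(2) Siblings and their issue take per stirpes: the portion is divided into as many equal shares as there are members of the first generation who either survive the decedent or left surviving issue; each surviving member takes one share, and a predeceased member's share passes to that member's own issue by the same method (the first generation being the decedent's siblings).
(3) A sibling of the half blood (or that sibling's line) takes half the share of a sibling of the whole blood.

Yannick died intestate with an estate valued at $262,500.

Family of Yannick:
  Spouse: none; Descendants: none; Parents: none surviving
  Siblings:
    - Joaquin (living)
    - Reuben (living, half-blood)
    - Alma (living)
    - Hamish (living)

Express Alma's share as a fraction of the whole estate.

The entire $262,500 passes to the siblings and their issue.
Counting each half-blood sibling's line as half a unit, there are 7/2 units in $262,500, so one unit is $75,000. Whole-blood lines (Joaquin, Alma, and Hamish) take $75,000 each; half-blood lines (Reuben) take $37,500 each.

Alma receives 2/7 of the estate.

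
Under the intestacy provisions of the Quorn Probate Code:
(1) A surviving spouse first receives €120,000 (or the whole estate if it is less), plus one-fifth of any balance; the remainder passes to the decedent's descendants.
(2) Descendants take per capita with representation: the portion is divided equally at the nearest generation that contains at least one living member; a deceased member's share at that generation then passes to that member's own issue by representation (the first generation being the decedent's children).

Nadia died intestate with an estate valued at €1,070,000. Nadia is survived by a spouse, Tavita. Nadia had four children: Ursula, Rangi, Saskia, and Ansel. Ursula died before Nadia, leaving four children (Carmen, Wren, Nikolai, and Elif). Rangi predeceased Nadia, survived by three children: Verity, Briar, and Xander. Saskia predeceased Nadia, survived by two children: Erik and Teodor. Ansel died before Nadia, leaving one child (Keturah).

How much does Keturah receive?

Keturah receives €76,000.

Tavita first takes €120,000, leaving a balance of €950,000. Tavita then takes one-fifth of the balance (€190,000), for a total of €310,000. The remaining €760,000 passes to the descendants.
No child survives, so the initial division is made at the grandchildren's generation.
The descendants' portion (€760,000) is divided into 10 shares of €76,000: Carmen, Wren, Nikolai, Elif, Verity, Briar, Xander, Erik, Teodor, and Keturah each take €76,000.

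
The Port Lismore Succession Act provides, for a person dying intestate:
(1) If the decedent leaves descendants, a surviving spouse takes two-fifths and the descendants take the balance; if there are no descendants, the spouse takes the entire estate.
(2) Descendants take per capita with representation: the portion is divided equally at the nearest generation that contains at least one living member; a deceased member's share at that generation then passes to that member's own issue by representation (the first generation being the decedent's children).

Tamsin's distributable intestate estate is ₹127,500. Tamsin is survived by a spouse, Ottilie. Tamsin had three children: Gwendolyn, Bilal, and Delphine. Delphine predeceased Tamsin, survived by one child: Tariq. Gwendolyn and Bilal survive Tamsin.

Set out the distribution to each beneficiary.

Ottilie: ₹51,000; Gwendolyn: ₹25,500; Bilal: ₹25,500; Tariq: ₹25,500

Ottilie takes two-fifths of ₹127,500 = ₹51,000. The remaining ₹76,500 passes to the descendants.
The descendants' portion (₹76,500) is divided into 3 shares of ₹25,500: Gwendolyn and Bilal each take ₹25,500; Delphine's ₹25,500 share passes to Delphine's issue.
Delphine's share (₹25,500) passes entirely to Tariq.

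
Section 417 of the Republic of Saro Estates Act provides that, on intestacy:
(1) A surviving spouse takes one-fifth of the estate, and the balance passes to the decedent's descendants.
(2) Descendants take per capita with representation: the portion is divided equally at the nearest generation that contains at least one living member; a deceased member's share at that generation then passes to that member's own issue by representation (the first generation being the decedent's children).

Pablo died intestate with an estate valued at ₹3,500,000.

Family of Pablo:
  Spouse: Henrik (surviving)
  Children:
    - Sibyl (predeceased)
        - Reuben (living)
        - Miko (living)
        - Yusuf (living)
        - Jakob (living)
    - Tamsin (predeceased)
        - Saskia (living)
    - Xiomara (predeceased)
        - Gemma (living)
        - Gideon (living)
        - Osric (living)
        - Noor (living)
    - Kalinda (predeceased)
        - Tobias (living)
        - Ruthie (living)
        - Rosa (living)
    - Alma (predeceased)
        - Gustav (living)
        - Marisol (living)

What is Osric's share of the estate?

Henrik takes one-fifth of ₹3,500,000 = ₹700,000. The remaining ₹2,800,000 passes to the descendants.
No child survives, so the initial division is made at the grandchildren's generation.
The descendants' portion (₹2,800,000) is divided into 14 shares of ₹200,000: Reuben, Miko, Yusuf, Jakob, Saskia, Gemma, Gideon, Osric, Noor, Tobias, Ruthie, Rosa, Gustav, and Marisol each take ₹200,000.

Osric receives ₹200,000.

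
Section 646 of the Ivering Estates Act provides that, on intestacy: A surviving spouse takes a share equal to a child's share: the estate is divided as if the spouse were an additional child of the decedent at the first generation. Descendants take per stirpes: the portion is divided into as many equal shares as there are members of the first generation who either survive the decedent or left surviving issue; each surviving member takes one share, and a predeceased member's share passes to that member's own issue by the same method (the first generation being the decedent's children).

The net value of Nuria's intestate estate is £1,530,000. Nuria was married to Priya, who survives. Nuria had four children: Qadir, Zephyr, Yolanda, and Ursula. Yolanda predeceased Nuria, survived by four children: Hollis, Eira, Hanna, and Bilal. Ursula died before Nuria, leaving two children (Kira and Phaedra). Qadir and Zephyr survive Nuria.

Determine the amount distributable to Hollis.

The spouse counts as an additional share at the children's level, so there are 5 primary shares of £306,000. Priya takes one such share (£306,000).
The children's combined portion (£1,224,000) is divided into 4 shares of £306,000: Qadir and Zephyr each take £306,000; Yolanda's £306,000 share passes to Yolanda's issue; Ursula's £306,000 share passes to Ursula's issue.
Yolanda's share (£306,000) is divided into 4 shares of £76,500: Hollis, Eira, Hanna, and Bilal each take £76,500.
Ursula's share (£306,000) is divided into 2 shares of £153,000: Kira and Phaedra each take £153,000.

Hollis receives £76,500.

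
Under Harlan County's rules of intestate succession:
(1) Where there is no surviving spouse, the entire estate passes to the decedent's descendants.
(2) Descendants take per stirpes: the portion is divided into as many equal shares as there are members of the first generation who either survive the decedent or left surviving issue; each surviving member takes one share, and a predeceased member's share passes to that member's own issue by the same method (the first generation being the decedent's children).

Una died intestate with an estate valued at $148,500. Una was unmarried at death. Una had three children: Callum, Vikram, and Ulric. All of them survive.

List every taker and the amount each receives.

Callum: $49,500; Vikram: $49,500; Ulric: $49,500

The entire $148,500 passes to the descendants.
That amount ($148,500) is divided into 3 shares of $49,500: Callum, Vikram, and Ulric each take $49,500.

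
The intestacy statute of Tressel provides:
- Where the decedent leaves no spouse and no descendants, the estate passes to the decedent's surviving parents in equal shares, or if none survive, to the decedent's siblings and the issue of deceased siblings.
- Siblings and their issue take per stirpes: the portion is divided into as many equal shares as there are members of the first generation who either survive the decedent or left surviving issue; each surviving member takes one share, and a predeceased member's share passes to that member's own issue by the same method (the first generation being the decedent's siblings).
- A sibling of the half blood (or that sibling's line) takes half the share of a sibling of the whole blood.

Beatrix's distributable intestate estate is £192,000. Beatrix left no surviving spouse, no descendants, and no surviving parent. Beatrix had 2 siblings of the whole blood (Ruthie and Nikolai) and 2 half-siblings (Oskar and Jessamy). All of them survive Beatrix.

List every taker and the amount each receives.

Ruthie: £64,000; Oskar: £32,000; Nikolai: £64,000; Jessamy: £32,000

The entire £192,000 passes to the siblings and their issue.
Counting each half-blood sibling's line as half a unit, there are 3 units in £192,000, so one unit is £64,000. Whole-blood lines (Ruthie and Nikolai) take £64,000 each; half-blood lines (Oskar and Jessamy) take £32,000 each.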